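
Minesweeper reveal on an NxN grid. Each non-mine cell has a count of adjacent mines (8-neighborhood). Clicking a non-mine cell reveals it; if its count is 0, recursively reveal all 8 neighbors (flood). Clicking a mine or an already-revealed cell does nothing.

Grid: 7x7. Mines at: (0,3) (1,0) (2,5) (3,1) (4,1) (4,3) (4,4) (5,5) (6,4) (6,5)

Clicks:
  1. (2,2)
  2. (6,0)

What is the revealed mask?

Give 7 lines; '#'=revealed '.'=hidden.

Answer: .......
.......
..#....
.......
.......
####...
####...

Derivation:
Click 1 (2,2) count=1: revealed 1 new [(2,2)] -> total=1
Click 2 (6,0) count=0: revealed 8 new [(5,0) (5,1) (5,2) (5,3) (6,0) (6,1) (6,2) (6,3)] -> total=9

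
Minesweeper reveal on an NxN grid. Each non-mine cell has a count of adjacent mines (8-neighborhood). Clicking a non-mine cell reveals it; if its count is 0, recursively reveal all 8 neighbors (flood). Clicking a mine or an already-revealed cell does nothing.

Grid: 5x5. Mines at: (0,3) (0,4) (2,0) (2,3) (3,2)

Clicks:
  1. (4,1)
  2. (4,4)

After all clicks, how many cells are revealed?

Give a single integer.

Click 1 (4,1) count=1: revealed 1 new [(4,1)] -> total=1
Click 2 (4,4) count=0: revealed 4 new [(3,3) (3,4) (4,3) (4,4)] -> total=5

Answer: 5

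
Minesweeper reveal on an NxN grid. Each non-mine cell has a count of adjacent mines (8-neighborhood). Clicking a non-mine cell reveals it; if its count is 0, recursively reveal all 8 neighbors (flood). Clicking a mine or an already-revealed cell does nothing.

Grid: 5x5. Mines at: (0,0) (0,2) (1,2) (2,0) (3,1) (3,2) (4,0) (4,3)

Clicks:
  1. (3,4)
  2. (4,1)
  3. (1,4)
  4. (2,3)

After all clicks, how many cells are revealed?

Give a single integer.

Answer: 9

Derivation:
Click 1 (3,4) count=1: revealed 1 new [(3,4)] -> total=1
Click 2 (4,1) count=3: revealed 1 new [(4,1)] -> total=2
Click 3 (1,4) count=0: revealed 7 new [(0,3) (0,4) (1,3) (1,4) (2,3) (2,4) (3,3)] -> total=9
Click 4 (2,3) count=2: revealed 0 new [(none)] -> total=9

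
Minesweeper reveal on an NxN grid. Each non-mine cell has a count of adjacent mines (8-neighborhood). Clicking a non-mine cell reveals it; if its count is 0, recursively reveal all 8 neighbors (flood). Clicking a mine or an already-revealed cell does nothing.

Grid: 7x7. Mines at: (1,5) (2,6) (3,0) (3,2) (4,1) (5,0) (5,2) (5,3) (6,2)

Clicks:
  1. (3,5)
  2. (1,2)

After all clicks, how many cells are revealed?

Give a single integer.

Answer: 16

Derivation:
Click 1 (3,5) count=1: revealed 1 new [(3,5)] -> total=1
Click 2 (1,2) count=0: revealed 15 new [(0,0) (0,1) (0,2) (0,3) (0,4) (1,0) (1,1) (1,2) (1,3) (1,4) (2,0) (2,1) (2,2) (2,3) (2,4)] -> total=16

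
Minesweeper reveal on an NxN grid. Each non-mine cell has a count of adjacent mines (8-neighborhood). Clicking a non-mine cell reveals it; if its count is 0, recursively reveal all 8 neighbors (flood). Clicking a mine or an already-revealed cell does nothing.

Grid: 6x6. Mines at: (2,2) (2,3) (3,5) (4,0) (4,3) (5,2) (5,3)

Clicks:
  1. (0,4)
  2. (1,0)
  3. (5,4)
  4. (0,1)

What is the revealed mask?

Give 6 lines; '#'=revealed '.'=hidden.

Answer: ######
######
##..##
##....
......
....#.

Derivation:
Click 1 (0,4) count=0: revealed 18 new [(0,0) (0,1) (0,2) (0,3) (0,4) (0,5) (1,0) (1,1) (1,2) (1,3) (1,4) (1,5) (2,0) (2,1) (2,4) (2,5) (3,0) (3,1)] -> total=18
Click 2 (1,0) count=0: revealed 0 new [(none)] -> total=18
Click 3 (5,4) count=2: revealed 1 new [(5,4)] -> total=19
Click 4 (0,1) count=0: revealed 0 new [(none)] -> total=19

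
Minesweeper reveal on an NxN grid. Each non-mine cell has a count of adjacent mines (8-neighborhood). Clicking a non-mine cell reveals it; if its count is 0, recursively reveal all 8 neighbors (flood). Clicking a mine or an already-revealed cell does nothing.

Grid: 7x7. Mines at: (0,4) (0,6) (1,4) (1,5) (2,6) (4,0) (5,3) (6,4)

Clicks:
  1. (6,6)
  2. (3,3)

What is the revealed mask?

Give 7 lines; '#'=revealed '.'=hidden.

Answer: ####...
####...
######.
#######
.######
....###
.....##

Derivation:
Click 1 (6,6) count=0: revealed 32 new [(0,0) (0,1) (0,2) (0,3) (1,0) (1,1) (1,2) (1,3) (2,0) (2,1) (2,2) (2,3) (2,4) (2,5) (3,0) (3,1) (3,2) (3,3) (3,4) (3,5) (3,6) (4,1) (4,2) (4,3) (4,4) (4,5) (4,6) (5,4) (5,5) (5,6) (6,5) (6,6)] -> total=32
Click 2 (3,3) count=0: revealed 0 new [(none)] -> total=32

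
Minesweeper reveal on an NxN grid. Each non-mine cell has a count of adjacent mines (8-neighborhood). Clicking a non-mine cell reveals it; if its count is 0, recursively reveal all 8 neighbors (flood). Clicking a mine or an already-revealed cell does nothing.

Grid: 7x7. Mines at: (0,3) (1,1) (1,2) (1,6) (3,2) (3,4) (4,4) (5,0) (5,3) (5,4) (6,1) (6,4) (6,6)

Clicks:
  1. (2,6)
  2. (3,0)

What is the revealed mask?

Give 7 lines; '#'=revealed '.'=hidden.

Click 1 (2,6) count=1: revealed 1 new [(2,6)] -> total=1
Click 2 (3,0) count=0: revealed 6 new [(2,0) (2,1) (3,0) (3,1) (4,0) (4,1)] -> total=7

Answer: .......
.......
##....#
##.....
##.....
.......
.......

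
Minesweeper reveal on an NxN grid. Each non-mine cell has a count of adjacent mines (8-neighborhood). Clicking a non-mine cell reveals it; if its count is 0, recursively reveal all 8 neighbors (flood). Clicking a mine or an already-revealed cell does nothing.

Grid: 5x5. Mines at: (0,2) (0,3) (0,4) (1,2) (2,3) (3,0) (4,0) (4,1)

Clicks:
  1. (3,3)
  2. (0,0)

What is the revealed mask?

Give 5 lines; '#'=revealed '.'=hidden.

Answer: ##...
##...
##...
...#.
.....

Derivation:
Click 1 (3,3) count=1: revealed 1 new [(3,3)] -> total=1
Click 2 (0,0) count=0: revealed 6 new [(0,0) (0,1) (1,0) (1,1) (2,0) (2,1)] -> total=7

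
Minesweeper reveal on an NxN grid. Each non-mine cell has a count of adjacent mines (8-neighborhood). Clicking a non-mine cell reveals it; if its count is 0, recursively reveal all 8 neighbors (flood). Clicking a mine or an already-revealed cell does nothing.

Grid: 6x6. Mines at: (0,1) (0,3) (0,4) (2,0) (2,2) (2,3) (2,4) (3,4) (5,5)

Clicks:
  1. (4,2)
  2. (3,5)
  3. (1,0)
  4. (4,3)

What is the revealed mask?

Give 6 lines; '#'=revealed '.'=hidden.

Click 1 (4,2) count=0: revealed 14 new [(3,0) (3,1) (3,2) (3,3) (4,0) (4,1) (4,2) (4,3) (4,4) (5,0) (5,1) (5,2) (5,3) (5,4)] -> total=14
Click 2 (3,5) count=2: revealed 1 new [(3,5)] -> total=15
Click 3 (1,0) count=2: revealed 1 new [(1,0)] -> total=16
Click 4 (4,3) count=1: revealed 0 new [(none)] -> total=16

Answer: ......
#.....
......
####.#
#####.
#####.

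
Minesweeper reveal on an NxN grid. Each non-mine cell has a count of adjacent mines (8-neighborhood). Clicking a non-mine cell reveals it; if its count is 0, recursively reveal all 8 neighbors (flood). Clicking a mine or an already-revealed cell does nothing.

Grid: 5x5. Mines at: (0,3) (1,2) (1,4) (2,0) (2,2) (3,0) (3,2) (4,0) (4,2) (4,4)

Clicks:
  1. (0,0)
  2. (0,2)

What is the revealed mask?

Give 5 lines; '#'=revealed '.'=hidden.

Answer: ###..
##...
.....
.....
.....

Derivation:
Click 1 (0,0) count=0: revealed 4 new [(0,0) (0,1) (1,0) (1,1)] -> total=4
Click 2 (0,2) count=2: revealed 1 new [(0,2)] -> total=5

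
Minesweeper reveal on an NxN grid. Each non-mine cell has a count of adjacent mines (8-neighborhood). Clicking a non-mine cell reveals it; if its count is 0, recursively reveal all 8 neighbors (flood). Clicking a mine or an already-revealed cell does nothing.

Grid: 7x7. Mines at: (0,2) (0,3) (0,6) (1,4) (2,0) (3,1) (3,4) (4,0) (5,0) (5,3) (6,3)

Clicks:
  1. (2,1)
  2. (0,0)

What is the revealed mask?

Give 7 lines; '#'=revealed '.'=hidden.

Answer: ##.....
##.....
.#.....
.......
.......
.......
.......

Derivation:
Click 1 (2,1) count=2: revealed 1 new [(2,1)] -> total=1
Click 2 (0,0) count=0: revealed 4 new [(0,0) (0,1) (1,0) (1,1)] -> total=5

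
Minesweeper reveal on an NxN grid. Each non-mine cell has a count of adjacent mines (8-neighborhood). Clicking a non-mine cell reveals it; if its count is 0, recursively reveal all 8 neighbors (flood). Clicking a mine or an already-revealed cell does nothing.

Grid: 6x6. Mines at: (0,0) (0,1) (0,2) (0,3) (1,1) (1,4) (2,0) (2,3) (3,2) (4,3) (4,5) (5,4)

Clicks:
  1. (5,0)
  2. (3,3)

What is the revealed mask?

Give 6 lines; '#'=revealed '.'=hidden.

Click 1 (5,0) count=0: revealed 8 new [(3,0) (3,1) (4,0) (4,1) (4,2) (5,0) (5,1) (5,2)] -> total=8
Click 2 (3,3) count=3: revealed 1 new [(3,3)] -> total=9

Answer: ......
......
......
##.#..
###...
###...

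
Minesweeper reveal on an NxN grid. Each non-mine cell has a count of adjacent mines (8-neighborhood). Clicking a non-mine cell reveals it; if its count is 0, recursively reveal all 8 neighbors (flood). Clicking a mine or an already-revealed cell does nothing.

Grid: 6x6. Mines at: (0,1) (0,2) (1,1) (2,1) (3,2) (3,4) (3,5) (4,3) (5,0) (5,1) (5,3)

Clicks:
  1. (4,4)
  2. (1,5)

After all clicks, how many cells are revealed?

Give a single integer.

Answer: 10

Derivation:
Click 1 (4,4) count=4: revealed 1 new [(4,4)] -> total=1
Click 2 (1,5) count=0: revealed 9 new [(0,3) (0,4) (0,5) (1,3) (1,4) (1,5) (2,3) (2,4) (2,5)] -> total=10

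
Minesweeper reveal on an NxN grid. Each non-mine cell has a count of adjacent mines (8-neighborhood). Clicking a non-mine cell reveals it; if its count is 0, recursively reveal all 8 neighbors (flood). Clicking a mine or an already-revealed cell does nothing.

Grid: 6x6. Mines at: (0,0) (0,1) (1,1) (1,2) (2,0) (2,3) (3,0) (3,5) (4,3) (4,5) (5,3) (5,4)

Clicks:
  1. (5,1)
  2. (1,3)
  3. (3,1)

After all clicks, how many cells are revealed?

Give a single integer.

Click 1 (5,1) count=0: revealed 6 new [(4,0) (4,1) (4,2) (5,0) (5,1) (5,2)] -> total=6
Click 2 (1,3) count=2: revealed 1 new [(1,3)] -> total=7
Click 3 (3,1) count=2: revealed 1 new [(3,1)] -> total=8

Answer: 8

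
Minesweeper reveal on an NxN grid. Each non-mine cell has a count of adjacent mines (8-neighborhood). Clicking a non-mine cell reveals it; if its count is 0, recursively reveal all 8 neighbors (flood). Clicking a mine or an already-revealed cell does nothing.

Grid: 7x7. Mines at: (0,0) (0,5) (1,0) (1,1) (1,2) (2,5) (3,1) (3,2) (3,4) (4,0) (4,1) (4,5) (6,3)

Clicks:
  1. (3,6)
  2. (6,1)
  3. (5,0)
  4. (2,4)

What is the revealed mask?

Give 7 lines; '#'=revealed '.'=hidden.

Answer: .......
.......
....#..
......#
.......
###....
###....

Derivation:
Click 1 (3,6) count=2: revealed 1 new [(3,6)] -> total=1
Click 2 (6,1) count=0: revealed 6 new [(5,0) (5,1) (5,2) (6,0) (6,1) (6,2)] -> total=7
Click 3 (5,0) count=2: revealed 0 new [(none)] -> total=7
Click 4 (2,4) count=2: revealed 1 new [(2,4)] -> total=8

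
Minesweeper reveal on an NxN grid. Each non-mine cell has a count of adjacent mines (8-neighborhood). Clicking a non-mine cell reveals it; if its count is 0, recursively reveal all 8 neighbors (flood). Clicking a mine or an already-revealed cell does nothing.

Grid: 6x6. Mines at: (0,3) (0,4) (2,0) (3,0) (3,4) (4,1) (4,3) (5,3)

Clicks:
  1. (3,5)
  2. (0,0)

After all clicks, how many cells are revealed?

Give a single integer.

Click 1 (3,5) count=1: revealed 1 new [(3,5)] -> total=1
Click 2 (0,0) count=0: revealed 6 new [(0,0) (0,1) (0,2) (1,0) (1,1) (1,2)] -> total=7

Answer: 7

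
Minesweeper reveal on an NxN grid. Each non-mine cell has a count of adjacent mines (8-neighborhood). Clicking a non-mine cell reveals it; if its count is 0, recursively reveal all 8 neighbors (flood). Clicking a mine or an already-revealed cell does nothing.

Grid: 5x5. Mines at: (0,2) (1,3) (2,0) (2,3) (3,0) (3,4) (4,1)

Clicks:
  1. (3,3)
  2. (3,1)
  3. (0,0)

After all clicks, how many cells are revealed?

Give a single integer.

Click 1 (3,3) count=2: revealed 1 new [(3,3)] -> total=1
Click 2 (3,1) count=3: revealed 1 new [(3,1)] -> total=2
Click 3 (0,0) count=0: revealed 4 new [(0,0) (0,1) (1,0) (1,1)] -> total=6

Answer: 6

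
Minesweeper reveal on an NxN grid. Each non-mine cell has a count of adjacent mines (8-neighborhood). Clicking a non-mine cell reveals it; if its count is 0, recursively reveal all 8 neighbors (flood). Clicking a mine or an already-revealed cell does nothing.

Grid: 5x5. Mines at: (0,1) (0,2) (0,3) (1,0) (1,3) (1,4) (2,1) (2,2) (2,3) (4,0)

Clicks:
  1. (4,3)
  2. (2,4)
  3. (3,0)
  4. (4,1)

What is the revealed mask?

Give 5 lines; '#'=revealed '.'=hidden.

Click 1 (4,3) count=0: revealed 8 new [(3,1) (3,2) (3,3) (3,4) (4,1) (4,2) (4,3) (4,4)] -> total=8
Click 2 (2,4) count=3: revealed 1 new [(2,4)] -> total=9
Click 3 (3,0) count=2: revealed 1 new [(3,0)] -> total=10
Click 4 (4,1) count=1: revealed 0 new [(none)] -> total=10

Answer: .....
.....
....#
#####
.####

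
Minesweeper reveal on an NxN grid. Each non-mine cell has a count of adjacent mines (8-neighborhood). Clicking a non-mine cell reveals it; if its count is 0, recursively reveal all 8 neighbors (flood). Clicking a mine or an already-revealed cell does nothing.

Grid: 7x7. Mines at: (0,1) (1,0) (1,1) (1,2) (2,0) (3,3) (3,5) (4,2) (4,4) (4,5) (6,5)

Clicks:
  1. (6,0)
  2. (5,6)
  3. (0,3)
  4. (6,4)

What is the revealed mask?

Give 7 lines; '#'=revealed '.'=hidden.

Click 1 (6,0) count=0: revealed 14 new [(3,0) (3,1) (4,0) (4,1) (5,0) (5,1) (5,2) (5,3) (5,4) (6,0) (6,1) (6,2) (6,3) (6,4)] -> total=14
Click 2 (5,6) count=2: revealed 1 new [(5,6)] -> total=15
Click 3 (0,3) count=1: revealed 1 new [(0,3)] -> total=16
Click 4 (6,4) count=1: revealed 0 new [(none)] -> total=16

Answer: ...#...
.......
.......
##.....
##.....
#####.#
#####..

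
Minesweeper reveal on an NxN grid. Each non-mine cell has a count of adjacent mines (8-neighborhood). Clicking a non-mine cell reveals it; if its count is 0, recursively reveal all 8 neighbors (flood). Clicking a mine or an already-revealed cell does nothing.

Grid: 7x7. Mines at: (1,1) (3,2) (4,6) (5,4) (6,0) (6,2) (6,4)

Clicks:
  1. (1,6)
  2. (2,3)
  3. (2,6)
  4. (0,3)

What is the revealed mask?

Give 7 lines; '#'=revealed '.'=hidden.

Answer: ..#####
..#####
..#####
...####
...###.
.......
.......

Derivation:
Click 1 (1,6) count=0: revealed 22 new [(0,2) (0,3) (0,4) (0,5) (0,6) (1,2) (1,3) (1,4) (1,5) (1,6) (2,2) (2,3) (2,4) (2,5) (2,6) (3,3) (3,4) (3,5) (3,6) (4,3) (4,4) (4,5)] -> total=22
Click 2 (2,3) count=1: revealed 0 new [(none)] -> total=22
Click 3 (2,6) count=0: revealed 0 new [(none)] -> total=22
Click 4 (0,3) count=0: revealed 0 new [(none)] -> total=22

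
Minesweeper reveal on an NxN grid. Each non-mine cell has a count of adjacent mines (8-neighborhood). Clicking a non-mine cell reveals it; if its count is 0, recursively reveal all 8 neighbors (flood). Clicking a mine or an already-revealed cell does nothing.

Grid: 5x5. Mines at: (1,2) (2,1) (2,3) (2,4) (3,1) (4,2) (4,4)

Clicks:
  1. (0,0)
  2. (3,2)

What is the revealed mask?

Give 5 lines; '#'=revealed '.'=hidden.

Answer: ##...
##...
.....
..#..
.....

Derivation:
Click 1 (0,0) count=0: revealed 4 new [(0,0) (0,1) (1,0) (1,1)] -> total=4
Click 2 (3,2) count=4: revealed 1 new [(3,2)] -> total=5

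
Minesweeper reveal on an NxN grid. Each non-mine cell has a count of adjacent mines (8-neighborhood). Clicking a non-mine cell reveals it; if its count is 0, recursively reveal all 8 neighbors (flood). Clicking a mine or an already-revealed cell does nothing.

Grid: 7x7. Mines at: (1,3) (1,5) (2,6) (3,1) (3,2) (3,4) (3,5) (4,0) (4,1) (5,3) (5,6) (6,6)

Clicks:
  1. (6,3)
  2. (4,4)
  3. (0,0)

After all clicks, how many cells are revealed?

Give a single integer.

Click 1 (6,3) count=1: revealed 1 new [(6,3)] -> total=1
Click 2 (4,4) count=3: revealed 1 new [(4,4)] -> total=2
Click 3 (0,0) count=0: revealed 9 new [(0,0) (0,1) (0,2) (1,0) (1,1) (1,2) (2,0) (2,1) (2,2)] -> total=11

Answer: 11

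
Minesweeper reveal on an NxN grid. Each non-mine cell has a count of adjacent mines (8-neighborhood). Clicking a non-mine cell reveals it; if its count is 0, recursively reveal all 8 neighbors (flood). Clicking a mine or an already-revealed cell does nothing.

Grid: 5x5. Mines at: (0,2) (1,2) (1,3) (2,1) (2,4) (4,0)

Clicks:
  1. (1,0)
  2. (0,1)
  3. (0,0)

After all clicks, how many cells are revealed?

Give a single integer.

Answer: 4

Derivation:
Click 1 (1,0) count=1: revealed 1 new [(1,0)] -> total=1
Click 2 (0,1) count=2: revealed 1 new [(0,1)] -> total=2
Click 3 (0,0) count=0: revealed 2 new [(0,0) (1,1)] -> total=4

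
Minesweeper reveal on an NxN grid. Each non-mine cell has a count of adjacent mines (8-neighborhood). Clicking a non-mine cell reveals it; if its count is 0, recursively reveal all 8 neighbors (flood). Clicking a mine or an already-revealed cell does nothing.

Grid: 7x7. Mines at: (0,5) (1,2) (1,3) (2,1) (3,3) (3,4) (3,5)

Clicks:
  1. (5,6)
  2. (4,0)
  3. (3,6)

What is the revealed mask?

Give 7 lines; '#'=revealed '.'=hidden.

Click 1 (5,6) count=0: revealed 24 new [(3,0) (3,1) (3,2) (4,0) (4,1) (4,2) (4,3) (4,4) (4,5) (4,6) (5,0) (5,1) (5,2) (5,3) (5,4) (5,5) (5,6) (6,0) (6,1) (6,2) (6,3) (6,4) (6,5) (6,6)] -> total=24
Click 2 (4,0) count=0: revealed 0 new [(none)] -> total=24
Click 3 (3,6) count=1: revealed 1 new [(3,6)] -> total=25

Answer: .......
.......
.......
###...#
#######
#######
#######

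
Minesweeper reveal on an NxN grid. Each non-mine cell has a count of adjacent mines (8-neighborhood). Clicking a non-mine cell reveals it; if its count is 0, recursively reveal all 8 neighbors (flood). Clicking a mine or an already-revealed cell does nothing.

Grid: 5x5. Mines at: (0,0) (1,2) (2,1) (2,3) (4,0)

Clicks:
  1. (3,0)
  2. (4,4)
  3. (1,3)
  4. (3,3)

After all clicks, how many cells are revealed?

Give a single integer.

Click 1 (3,0) count=2: revealed 1 new [(3,0)] -> total=1
Click 2 (4,4) count=0: revealed 8 new [(3,1) (3,2) (3,3) (3,4) (4,1) (4,2) (4,3) (4,4)] -> total=9
Click 3 (1,3) count=2: revealed 1 new [(1,3)] -> total=10
Click 4 (3,3) count=1: revealed 0 new [(none)] -> total=10

Answer: 10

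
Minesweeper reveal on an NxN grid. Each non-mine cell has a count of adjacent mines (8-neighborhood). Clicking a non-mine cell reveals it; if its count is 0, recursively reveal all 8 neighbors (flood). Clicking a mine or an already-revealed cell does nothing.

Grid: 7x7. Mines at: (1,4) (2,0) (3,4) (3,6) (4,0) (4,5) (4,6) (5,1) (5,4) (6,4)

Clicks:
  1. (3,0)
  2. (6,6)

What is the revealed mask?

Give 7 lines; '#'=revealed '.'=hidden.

Answer: .......
.......
.......
#......
.......
.....##
.....##

Derivation:
Click 1 (3,0) count=2: revealed 1 new [(3,0)] -> total=1
Click 2 (6,6) count=0: revealed 4 new [(5,5) (5,6) (6,5) (6,6)] -> total=5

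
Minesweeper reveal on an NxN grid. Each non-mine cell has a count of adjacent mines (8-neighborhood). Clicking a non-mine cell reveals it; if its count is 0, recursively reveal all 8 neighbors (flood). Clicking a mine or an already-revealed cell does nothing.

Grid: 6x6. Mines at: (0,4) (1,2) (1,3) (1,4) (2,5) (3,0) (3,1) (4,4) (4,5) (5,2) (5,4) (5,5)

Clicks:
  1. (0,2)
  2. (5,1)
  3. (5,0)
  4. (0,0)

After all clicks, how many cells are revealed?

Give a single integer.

Answer: 11

Derivation:
Click 1 (0,2) count=2: revealed 1 new [(0,2)] -> total=1
Click 2 (5,1) count=1: revealed 1 new [(5,1)] -> total=2
Click 3 (5,0) count=0: revealed 3 new [(4,0) (4,1) (5,0)] -> total=5
Click 4 (0,0) count=0: revealed 6 new [(0,0) (0,1) (1,0) (1,1) (2,0) (2,1)] -> total=11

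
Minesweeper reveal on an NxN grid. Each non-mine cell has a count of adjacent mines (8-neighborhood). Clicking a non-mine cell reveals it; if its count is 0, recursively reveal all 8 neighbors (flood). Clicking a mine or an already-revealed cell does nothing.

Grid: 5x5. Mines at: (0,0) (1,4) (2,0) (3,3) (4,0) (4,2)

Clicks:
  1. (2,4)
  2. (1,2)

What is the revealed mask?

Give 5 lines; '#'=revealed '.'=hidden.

Answer: .###.
.###.
.####
.....
.....

Derivation:
Click 1 (2,4) count=2: revealed 1 new [(2,4)] -> total=1
Click 2 (1,2) count=0: revealed 9 new [(0,1) (0,2) (0,3) (1,1) (1,2) (1,3) (2,1) (2,2) (2,3)] -> total=10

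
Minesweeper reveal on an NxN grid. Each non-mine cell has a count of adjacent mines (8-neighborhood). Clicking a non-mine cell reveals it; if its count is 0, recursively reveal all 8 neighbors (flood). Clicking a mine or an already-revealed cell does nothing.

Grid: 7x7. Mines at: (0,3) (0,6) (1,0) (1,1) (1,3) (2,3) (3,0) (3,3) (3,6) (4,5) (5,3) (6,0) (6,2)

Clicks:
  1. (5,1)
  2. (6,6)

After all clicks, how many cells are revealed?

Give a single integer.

Answer: 7

Derivation:
Click 1 (5,1) count=2: revealed 1 new [(5,1)] -> total=1
Click 2 (6,6) count=0: revealed 6 new [(5,4) (5,5) (5,6) (6,4) (6,5) (6,6)] -> total=7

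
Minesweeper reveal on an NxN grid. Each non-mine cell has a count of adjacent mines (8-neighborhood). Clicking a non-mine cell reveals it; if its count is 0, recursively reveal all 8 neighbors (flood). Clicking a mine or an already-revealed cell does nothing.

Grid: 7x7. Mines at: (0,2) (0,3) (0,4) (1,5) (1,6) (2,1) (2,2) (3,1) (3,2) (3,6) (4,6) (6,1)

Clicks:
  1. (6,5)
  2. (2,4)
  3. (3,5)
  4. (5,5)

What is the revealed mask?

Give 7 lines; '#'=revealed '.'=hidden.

Answer: .......
.......
...###.
...###.
..####.
..#####
..#####

Derivation:
Click 1 (6,5) count=0: revealed 20 new [(2,3) (2,4) (2,5) (3,3) (3,4) (3,5) (4,2) (4,3) (4,4) (4,5) (5,2) (5,3) (5,4) (5,5) (5,6) (6,2) (6,3) (6,4) (6,5) (6,6)] -> total=20
Click 2 (2,4) count=1: revealed 0 new [(none)] -> total=20
Click 3 (3,5) count=2: revealed 0 new [(none)] -> total=20
Click 4 (5,5) count=1: revealed 0 new [(none)] -> total=20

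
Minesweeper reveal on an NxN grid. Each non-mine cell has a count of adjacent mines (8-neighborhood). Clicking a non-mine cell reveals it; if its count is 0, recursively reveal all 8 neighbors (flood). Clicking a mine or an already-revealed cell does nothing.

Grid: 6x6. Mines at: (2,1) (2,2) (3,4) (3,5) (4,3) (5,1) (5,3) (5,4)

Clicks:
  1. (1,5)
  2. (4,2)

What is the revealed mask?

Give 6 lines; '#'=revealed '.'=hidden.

Click 1 (1,5) count=0: revealed 15 new [(0,0) (0,1) (0,2) (0,3) (0,4) (0,5) (1,0) (1,1) (1,2) (1,3) (1,4) (1,5) (2,3) (2,4) (2,5)] -> total=15
Click 2 (4,2) count=3: revealed 1 new [(4,2)] -> total=16

Answer: ######
######
...###
......
..#...
......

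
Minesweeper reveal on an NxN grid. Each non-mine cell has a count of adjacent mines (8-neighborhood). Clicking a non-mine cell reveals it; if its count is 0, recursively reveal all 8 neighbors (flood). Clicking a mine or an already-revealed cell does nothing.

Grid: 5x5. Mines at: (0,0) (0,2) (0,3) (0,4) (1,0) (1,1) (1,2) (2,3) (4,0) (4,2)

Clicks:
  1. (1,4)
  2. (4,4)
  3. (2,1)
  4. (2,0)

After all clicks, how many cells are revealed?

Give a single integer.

Click 1 (1,4) count=3: revealed 1 new [(1,4)] -> total=1
Click 2 (4,4) count=0: revealed 4 new [(3,3) (3,4) (4,3) (4,4)] -> total=5
Click 3 (2,1) count=3: revealed 1 new [(2,1)] -> total=6
Click 4 (2,0) count=2: revealed 1 new [(2,0)] -> total=7

Answer: 7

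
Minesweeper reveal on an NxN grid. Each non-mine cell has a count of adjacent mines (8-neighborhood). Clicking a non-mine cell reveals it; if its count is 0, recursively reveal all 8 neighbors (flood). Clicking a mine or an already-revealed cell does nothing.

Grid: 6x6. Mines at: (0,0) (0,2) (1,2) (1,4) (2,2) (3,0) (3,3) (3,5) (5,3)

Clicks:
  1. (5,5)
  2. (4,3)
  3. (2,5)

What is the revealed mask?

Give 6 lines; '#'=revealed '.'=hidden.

Click 1 (5,5) count=0: revealed 4 new [(4,4) (4,5) (5,4) (5,5)] -> total=4
Click 2 (4,3) count=2: revealed 1 new [(4,3)] -> total=5
Click 3 (2,5) count=2: revealed 1 new [(2,5)] -> total=6

Answer: ......
......
.....#
......
...###
....##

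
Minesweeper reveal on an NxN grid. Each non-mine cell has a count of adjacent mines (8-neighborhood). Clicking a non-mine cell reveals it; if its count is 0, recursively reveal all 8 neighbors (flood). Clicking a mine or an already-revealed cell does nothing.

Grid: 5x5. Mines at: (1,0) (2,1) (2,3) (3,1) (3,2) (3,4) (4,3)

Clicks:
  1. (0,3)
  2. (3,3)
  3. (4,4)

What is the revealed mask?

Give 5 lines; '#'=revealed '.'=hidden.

Click 1 (0,3) count=0: revealed 8 new [(0,1) (0,2) (0,3) (0,4) (1,1) (1,2) (1,3) (1,4)] -> total=8
Click 2 (3,3) count=4: revealed 1 new [(3,3)] -> total=9
Click 3 (4,4) count=2: revealed 1 new [(4,4)] -> total=10

Answer: .####
.####
.....
...#.
....#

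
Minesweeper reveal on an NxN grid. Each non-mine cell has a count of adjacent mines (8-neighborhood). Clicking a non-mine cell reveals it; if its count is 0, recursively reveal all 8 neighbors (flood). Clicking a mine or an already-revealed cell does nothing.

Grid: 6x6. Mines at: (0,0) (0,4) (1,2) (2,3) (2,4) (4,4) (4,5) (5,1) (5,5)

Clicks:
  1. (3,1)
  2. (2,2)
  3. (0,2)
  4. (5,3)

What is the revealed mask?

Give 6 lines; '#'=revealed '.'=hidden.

Click 1 (3,1) count=0: revealed 11 new [(1,0) (1,1) (2,0) (2,1) (2,2) (3,0) (3,1) (3,2) (4,0) (4,1) (4,2)] -> total=11
Click 2 (2,2) count=2: revealed 0 new [(none)] -> total=11
Click 3 (0,2) count=1: revealed 1 new [(0,2)] -> total=12
Click 4 (5,3) count=1: revealed 1 new [(5,3)] -> total=13

Answer: ..#...
##....
###...
###...
###...
...#..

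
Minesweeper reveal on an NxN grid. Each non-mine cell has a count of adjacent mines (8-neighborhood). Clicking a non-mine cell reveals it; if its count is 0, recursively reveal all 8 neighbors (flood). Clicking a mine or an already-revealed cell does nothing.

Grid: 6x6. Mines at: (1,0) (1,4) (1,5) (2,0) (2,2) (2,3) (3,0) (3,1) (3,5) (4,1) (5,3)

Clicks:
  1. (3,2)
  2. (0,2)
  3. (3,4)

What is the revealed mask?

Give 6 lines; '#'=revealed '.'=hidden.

Click 1 (3,2) count=4: revealed 1 new [(3,2)] -> total=1
Click 2 (0,2) count=0: revealed 6 new [(0,1) (0,2) (0,3) (1,1) (1,2) (1,3)] -> total=7
Click 3 (3,4) count=2: revealed 1 new [(3,4)] -> total=8

Answer: .###..
.###..
......
..#.#.
......
......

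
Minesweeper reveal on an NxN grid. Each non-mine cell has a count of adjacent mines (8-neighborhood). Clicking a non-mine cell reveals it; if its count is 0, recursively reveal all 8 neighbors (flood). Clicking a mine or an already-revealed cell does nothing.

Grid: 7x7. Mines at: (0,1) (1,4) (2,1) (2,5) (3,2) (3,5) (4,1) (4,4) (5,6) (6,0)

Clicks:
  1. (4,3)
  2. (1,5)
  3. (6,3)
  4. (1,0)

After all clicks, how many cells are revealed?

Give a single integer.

Click 1 (4,3) count=2: revealed 1 new [(4,3)] -> total=1
Click 2 (1,5) count=2: revealed 1 new [(1,5)] -> total=2
Click 3 (6,3) count=0: revealed 10 new [(5,1) (5,2) (5,3) (5,4) (5,5) (6,1) (6,2) (6,3) (6,4) (6,5)] -> total=12
Click 4 (1,0) count=2: revealed 1 new [(1,0)] -> total=13

Answer: 13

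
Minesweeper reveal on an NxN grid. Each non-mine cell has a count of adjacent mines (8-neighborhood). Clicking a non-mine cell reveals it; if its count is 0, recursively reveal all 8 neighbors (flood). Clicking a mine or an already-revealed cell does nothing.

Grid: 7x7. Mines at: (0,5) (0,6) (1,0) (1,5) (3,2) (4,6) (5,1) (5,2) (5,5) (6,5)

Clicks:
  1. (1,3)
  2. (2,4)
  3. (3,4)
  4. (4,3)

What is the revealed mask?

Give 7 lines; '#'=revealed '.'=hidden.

Click 1 (1,3) count=0: revealed 12 new [(0,1) (0,2) (0,3) (0,4) (1,1) (1,2) (1,3) (1,4) (2,1) (2,2) (2,3) (2,4)] -> total=12
Click 2 (2,4) count=1: revealed 0 new [(none)] -> total=12
Click 3 (3,4) count=0: revealed 7 new [(2,5) (3,3) (3,4) (3,5) (4,3) (4,4) (4,5)] -> total=19
Click 4 (4,3) count=2: revealed 0 new [(none)] -> total=19

Answer: .####..
.####..
.#####.
...###.
...###.
.......
.......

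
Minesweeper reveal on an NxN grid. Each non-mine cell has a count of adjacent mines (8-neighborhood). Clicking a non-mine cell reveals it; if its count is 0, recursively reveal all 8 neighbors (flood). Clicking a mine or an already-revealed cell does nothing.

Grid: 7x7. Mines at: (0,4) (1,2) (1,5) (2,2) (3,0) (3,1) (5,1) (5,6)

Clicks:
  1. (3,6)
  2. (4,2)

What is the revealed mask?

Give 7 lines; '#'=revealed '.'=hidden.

Click 1 (3,6) count=0: revealed 22 new [(2,3) (2,4) (2,5) (2,6) (3,2) (3,3) (3,4) (3,5) (3,6) (4,2) (4,3) (4,4) (4,5) (4,6) (5,2) (5,3) (5,4) (5,5) (6,2) (6,3) (6,4) (6,5)] -> total=22
Click 2 (4,2) count=2: revealed 0 new [(none)] -> total=22

Answer: .......
.......
...####
..#####
..#####
..####.
..####.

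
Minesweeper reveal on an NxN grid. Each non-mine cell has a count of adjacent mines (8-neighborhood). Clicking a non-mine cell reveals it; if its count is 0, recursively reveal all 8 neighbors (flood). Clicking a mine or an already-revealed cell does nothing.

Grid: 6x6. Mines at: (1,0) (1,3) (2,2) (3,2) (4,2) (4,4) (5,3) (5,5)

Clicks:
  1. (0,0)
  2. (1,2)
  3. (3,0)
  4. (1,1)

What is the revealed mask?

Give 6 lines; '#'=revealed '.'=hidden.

Click 1 (0,0) count=1: revealed 1 new [(0,0)] -> total=1
Click 2 (1,2) count=2: revealed 1 new [(1,2)] -> total=2
Click 3 (3,0) count=0: revealed 8 new [(2,0) (2,1) (3,0) (3,1) (4,0) (4,1) (5,0) (5,1)] -> total=10
Click 4 (1,1) count=2: revealed 1 new [(1,1)] -> total=11

Answer: #.....
.##...
##....
##....
##....
##....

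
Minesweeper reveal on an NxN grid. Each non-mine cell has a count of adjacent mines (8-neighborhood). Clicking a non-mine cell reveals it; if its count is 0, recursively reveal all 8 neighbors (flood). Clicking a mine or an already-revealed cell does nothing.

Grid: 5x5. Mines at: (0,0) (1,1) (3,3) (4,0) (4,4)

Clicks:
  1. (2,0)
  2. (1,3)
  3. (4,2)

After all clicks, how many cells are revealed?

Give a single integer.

Answer: 11

Derivation:
Click 1 (2,0) count=1: revealed 1 new [(2,0)] -> total=1
Click 2 (1,3) count=0: revealed 9 new [(0,2) (0,3) (0,4) (1,2) (1,3) (1,4) (2,2) (2,3) (2,4)] -> total=10
Click 3 (4,2) count=1: revealed 1 new [(4,2)] -> total=11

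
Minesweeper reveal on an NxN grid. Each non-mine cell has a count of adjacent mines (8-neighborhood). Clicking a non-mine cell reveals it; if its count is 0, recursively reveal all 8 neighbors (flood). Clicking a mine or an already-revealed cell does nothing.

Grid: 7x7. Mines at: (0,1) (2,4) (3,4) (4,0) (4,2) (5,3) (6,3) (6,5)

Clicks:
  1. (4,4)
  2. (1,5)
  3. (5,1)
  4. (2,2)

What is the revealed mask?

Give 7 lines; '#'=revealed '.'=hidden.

Answer: .......
####.#.
####...
####...
....#..
.#.....
.......

Derivation:
Click 1 (4,4) count=2: revealed 1 new [(4,4)] -> total=1
Click 2 (1,5) count=1: revealed 1 new [(1,5)] -> total=2
Click 3 (5,1) count=2: revealed 1 new [(5,1)] -> total=3
Click 4 (2,2) count=0: revealed 12 new [(1,0) (1,1) (1,2) (1,3) (2,0) (2,1) (2,2) (2,3) (3,0) (3,1) (3,2) (3,3)] -> total=15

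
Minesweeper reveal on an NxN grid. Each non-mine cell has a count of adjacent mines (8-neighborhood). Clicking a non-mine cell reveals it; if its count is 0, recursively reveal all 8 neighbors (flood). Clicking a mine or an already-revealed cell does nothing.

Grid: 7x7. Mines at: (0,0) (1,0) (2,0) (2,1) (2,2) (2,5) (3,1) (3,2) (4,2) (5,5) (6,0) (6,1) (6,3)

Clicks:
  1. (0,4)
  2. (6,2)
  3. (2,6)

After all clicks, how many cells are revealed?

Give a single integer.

Click 1 (0,4) count=0: revealed 12 new [(0,1) (0,2) (0,3) (0,4) (0,5) (0,6) (1,1) (1,2) (1,3) (1,4) (1,5) (1,6)] -> total=12
Click 2 (6,2) count=2: revealed 1 new [(6,2)] -> total=13
Click 3 (2,6) count=1: revealed 1 new [(2,6)] -> total=14

Answer: 14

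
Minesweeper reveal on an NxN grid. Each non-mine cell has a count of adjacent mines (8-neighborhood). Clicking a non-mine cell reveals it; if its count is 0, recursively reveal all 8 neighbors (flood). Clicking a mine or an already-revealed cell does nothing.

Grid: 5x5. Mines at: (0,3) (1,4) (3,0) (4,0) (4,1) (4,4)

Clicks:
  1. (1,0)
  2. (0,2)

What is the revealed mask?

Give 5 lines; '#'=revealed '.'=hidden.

Click 1 (1,0) count=0: revealed 14 new [(0,0) (0,1) (0,2) (1,0) (1,1) (1,2) (1,3) (2,0) (2,1) (2,2) (2,3) (3,1) (3,2) (3,3)] -> total=14
Click 2 (0,2) count=1: revealed 0 new [(none)] -> total=14

Answer: ###..
####.
####.
.###.
.....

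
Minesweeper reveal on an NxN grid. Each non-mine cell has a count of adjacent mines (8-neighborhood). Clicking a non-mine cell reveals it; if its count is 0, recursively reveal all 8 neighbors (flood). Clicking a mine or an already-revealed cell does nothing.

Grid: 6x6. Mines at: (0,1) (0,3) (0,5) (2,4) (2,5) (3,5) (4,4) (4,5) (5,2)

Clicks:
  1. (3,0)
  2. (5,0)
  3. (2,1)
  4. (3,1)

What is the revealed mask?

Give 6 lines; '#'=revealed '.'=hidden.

Answer: ......
####..
####..
####..
####..
##....

Derivation:
Click 1 (3,0) count=0: revealed 18 new [(1,0) (1,1) (1,2) (1,3) (2,0) (2,1) (2,2) (2,3) (3,0) (3,1) (3,2) (3,3) (4,0) (4,1) (4,2) (4,3) (5,0) (5,1)] -> total=18
Click 2 (5,0) count=0: revealed 0 new [(none)] -> total=18
Click 3 (2,1) count=0: revealed 0 new [(none)] -> total=18
Click 4 (3,1) count=0: revealed 0 new [(none)] -> total=18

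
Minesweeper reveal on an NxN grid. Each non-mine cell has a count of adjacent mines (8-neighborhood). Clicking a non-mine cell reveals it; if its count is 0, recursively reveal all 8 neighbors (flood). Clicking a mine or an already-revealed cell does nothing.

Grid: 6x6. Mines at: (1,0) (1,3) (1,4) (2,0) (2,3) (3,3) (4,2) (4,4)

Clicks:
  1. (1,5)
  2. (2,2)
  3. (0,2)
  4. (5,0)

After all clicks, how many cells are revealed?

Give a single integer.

Click 1 (1,5) count=1: revealed 1 new [(1,5)] -> total=1
Click 2 (2,2) count=3: revealed 1 new [(2,2)] -> total=2
Click 3 (0,2) count=1: revealed 1 new [(0,2)] -> total=3
Click 4 (5,0) count=0: revealed 6 new [(3,0) (3,1) (4,0) (4,1) (5,0) (5,1)] -> total=9

Answer: 9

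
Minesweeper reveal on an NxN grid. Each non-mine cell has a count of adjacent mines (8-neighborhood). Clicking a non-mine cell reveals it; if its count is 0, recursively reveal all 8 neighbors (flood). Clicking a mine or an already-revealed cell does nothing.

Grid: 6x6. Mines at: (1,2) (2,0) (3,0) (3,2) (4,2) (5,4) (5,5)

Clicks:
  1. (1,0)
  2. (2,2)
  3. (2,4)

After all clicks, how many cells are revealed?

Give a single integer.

Click 1 (1,0) count=1: revealed 1 new [(1,0)] -> total=1
Click 2 (2,2) count=2: revealed 1 new [(2,2)] -> total=2
Click 3 (2,4) count=0: revealed 15 new [(0,3) (0,4) (0,5) (1,3) (1,4) (1,5) (2,3) (2,4) (2,5) (3,3) (3,4) (3,5) (4,3) (4,4) (4,5)] -> total=17

Answer: 17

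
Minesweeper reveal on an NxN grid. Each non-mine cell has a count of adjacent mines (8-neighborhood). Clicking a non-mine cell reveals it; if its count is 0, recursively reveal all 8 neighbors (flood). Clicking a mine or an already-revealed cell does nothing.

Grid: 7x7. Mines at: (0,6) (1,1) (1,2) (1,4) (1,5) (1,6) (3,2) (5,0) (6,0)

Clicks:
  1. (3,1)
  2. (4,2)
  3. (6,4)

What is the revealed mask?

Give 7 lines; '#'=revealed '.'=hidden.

Click 1 (3,1) count=1: revealed 1 new [(3,1)] -> total=1
Click 2 (4,2) count=1: revealed 1 new [(4,2)] -> total=2
Click 3 (6,4) count=0: revealed 25 new [(2,3) (2,4) (2,5) (2,6) (3,3) (3,4) (3,5) (3,6) (4,1) (4,3) (4,4) (4,5) (4,6) (5,1) (5,2) (5,3) (5,4) (5,5) (5,6) (6,1) (6,2) (6,3) (6,4) (6,5) (6,6)] -> total=27

Answer: .......
.......
...####
.#.####
.######
.######
.######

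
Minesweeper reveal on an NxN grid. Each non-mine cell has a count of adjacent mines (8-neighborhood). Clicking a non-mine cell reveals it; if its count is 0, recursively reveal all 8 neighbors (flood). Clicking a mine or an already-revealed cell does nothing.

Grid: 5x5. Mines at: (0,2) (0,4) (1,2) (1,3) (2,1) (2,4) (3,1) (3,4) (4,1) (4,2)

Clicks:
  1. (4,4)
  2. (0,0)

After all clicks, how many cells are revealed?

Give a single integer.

Click 1 (4,4) count=1: revealed 1 new [(4,4)] -> total=1
Click 2 (0,0) count=0: revealed 4 new [(0,0) (0,1) (1,0) (1,1)] -> total=5

Answer: 5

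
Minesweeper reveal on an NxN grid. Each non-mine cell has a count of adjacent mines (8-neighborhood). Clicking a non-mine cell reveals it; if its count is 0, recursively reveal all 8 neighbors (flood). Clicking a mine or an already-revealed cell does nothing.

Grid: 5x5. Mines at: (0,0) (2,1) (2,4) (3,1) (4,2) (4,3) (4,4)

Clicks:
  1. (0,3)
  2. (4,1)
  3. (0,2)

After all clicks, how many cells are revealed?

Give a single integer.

Click 1 (0,3) count=0: revealed 8 new [(0,1) (0,2) (0,3) (0,4) (1,1) (1,2) (1,3) (1,4)] -> total=8
Click 2 (4,1) count=2: revealed 1 new [(4,1)] -> total=9
Click 3 (0,2) count=0: revealed 0 new [(none)] -> total=9

Answer: 9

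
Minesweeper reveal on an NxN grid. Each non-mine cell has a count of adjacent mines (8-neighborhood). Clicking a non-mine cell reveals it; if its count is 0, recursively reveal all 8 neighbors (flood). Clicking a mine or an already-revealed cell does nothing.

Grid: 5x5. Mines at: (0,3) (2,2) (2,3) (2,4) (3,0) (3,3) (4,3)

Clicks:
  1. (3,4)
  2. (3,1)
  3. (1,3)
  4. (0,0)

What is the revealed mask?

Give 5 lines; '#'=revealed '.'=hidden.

Click 1 (3,4) count=4: revealed 1 new [(3,4)] -> total=1
Click 2 (3,1) count=2: revealed 1 new [(3,1)] -> total=2
Click 3 (1,3) count=4: revealed 1 new [(1,3)] -> total=3
Click 4 (0,0) count=0: revealed 8 new [(0,0) (0,1) (0,2) (1,0) (1,1) (1,2) (2,0) (2,1)] -> total=11

Answer: ###..
####.
##...
.#..#
.....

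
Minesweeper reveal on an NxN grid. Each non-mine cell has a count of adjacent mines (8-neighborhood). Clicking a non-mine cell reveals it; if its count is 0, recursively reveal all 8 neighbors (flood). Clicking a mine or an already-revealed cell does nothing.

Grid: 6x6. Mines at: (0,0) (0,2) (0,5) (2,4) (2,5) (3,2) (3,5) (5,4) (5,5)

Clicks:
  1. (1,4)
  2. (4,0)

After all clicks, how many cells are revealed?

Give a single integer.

Click 1 (1,4) count=3: revealed 1 new [(1,4)] -> total=1
Click 2 (4,0) count=0: revealed 14 new [(1,0) (1,1) (2,0) (2,1) (3,0) (3,1) (4,0) (4,1) (4,2) (4,3) (5,0) (5,1) (5,2) (5,3)] -> total=15

Answer: 15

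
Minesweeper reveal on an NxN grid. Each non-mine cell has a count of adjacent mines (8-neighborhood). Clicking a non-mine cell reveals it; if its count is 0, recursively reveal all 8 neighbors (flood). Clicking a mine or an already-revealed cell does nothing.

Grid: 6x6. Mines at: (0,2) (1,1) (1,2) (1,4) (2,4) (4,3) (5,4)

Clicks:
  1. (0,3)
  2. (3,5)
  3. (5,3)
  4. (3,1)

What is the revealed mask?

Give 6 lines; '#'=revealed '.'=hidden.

Click 1 (0,3) count=3: revealed 1 new [(0,3)] -> total=1
Click 2 (3,5) count=1: revealed 1 new [(3,5)] -> total=2
Click 3 (5,3) count=2: revealed 1 new [(5,3)] -> total=3
Click 4 (3,1) count=0: revealed 12 new [(2,0) (2,1) (2,2) (3,0) (3,1) (3,2) (4,0) (4,1) (4,2) (5,0) (5,1) (5,2)] -> total=15

Answer: ...#..
......
###...
###..#
###...
####..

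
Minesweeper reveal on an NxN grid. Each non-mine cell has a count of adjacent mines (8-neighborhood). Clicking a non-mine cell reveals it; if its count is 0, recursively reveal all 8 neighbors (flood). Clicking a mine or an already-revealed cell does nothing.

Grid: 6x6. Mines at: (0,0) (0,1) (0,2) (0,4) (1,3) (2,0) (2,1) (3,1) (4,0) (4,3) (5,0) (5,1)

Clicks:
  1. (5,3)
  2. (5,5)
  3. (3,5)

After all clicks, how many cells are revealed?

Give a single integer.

Answer: 11

Derivation:
Click 1 (5,3) count=1: revealed 1 new [(5,3)] -> total=1
Click 2 (5,5) count=0: revealed 10 new [(1,4) (1,5) (2,4) (2,5) (3,4) (3,5) (4,4) (4,5) (5,4) (5,5)] -> total=11
Click 3 (3,5) count=0: revealed 0 new [(none)] -> total=11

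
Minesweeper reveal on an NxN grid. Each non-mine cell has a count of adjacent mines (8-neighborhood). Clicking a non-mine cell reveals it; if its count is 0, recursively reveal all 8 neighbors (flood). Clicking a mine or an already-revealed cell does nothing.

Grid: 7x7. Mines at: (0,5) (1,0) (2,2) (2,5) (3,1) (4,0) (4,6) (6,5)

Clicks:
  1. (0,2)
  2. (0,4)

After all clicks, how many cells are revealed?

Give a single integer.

Click 1 (0,2) count=0: revealed 8 new [(0,1) (0,2) (0,3) (0,4) (1,1) (1,2) (1,3) (1,4)] -> total=8
Click 2 (0,4) count=1: revealed 0 new [(none)] -> total=8

Answer: 8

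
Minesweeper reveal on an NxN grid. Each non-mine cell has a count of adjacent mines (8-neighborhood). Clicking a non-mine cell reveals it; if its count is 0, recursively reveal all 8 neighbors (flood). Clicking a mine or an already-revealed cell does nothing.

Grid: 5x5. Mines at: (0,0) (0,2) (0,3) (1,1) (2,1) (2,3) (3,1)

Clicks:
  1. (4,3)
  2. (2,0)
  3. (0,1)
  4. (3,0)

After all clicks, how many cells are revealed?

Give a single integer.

Click 1 (4,3) count=0: revealed 6 new [(3,2) (3,3) (3,4) (4,2) (4,3) (4,4)] -> total=6
Click 2 (2,0) count=3: revealed 1 new [(2,0)] -> total=7
Click 3 (0,1) count=3: revealed 1 new [(0,1)] -> total=8
Click 4 (3,0) count=2: revealed 1 new [(3,0)] -> total=9

Answer: 9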